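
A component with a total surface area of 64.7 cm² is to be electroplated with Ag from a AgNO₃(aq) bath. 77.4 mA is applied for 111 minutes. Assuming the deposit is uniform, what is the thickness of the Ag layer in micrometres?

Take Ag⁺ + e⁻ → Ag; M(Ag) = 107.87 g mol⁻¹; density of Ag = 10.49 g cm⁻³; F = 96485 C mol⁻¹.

Q = I·t = 0.07740 × 6660.0 = 515.5 C; n(e⁻) = 0.005343 mol.
n(Ag) = n(e⁻)/1 = 0.005343 mol, so m = 0.005343 × 107.87 = 0.5763 g.
Volume = m/ρ = 0.5763 / 10.49 = 0.05494 cm³.
Thickness = V/A = 0.05494 / 64.7 = 8.49 × 10⁻⁴ cm = 8.49 μm.

8.49 μm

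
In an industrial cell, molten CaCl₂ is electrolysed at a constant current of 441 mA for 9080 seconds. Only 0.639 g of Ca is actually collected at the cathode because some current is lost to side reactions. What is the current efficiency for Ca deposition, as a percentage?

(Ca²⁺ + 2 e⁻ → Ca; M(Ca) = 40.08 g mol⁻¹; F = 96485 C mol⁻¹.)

76.8 %

Q = I·t = 0.4410 × 9080.0 = 4004 C; n(e⁻) = 4004/96485 = 0.04150 mol.
Theoretical n(Ca) = n(e⁻)/2 = 0.02075 mol, i.e. m_theo = 0.02075 × 40.08 = 0.8317 g.
Efficiency = m_actual / m_theo = 0.639 / 0.8317 = 76.8 %.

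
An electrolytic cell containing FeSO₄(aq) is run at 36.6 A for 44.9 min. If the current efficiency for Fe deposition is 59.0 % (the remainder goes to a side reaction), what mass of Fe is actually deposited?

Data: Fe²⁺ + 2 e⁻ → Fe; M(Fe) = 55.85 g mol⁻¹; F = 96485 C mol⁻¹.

16.8 g

Q = I·t = 36.60 × 2694.0 = 98600 C.
n(e⁻) = 98600/96485 = 1.022 mol; theoretically n(Fe) = 1.022/2 = 0.5110 mol, m_theo = 28.54 g.
At 59.0 % efficiency, m_actual = 0.590 × 28.54 = 16.8 g.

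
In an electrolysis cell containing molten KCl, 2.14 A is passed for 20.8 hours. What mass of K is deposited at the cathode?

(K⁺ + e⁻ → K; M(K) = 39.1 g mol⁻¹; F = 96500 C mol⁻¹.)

Q = I·t = 2.140 A × 74880 s = 160200 C.
n(e⁻) = Q/F = 160200 / 96500 = 1.661 mol.
K⁺ + e⁻ → K, so n(K) = n(e⁻)/1 = 1.661 mol.
m = n·M = 1.661 × 39.1 = 64.9 g.

64.9 g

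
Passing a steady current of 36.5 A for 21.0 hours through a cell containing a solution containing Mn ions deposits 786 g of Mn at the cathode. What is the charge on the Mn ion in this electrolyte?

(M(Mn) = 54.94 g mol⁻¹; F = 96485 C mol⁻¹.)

Q = I·t = 36.50 A × 75600 s = 2759000 C, so n(e⁻) = 2759000/96485 = 28.60 mol.
n(Mn) deposited = 786 / 54.94 = 14.31 mol.
Electrons per atom = n(e⁻)/n(Mn) = 28.60 / 14.31 = 2.00 ≈ 2, so the ion is Mn²⁺.

+2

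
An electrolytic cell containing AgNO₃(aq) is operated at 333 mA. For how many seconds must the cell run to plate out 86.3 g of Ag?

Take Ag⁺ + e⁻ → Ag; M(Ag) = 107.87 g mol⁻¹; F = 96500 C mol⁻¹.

2.32 × 10⁵ s

n(Ag) = m/M = 86.3 / 107.87 = 0.8000 mol.
Each Ag atom requires 1 electron, so n(e⁻) = 1 × 0.8000 = 0.8000 mol.
Q = n(e⁻)·F = 0.8000 × 96500 = 77200 C.
t = Q/I = 77200 / 0.3330 A = 231800 s.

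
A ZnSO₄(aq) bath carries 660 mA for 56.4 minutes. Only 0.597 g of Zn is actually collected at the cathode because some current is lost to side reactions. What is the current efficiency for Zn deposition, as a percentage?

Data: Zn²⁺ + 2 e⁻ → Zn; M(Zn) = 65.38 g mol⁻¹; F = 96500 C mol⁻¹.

78.9 %

Q = I·t = 0.6600 × 3384.0 = 2233 C; n(e⁻) = 2233/96500 = 0.02314 mol.
Theoretical n(Zn) = n(e⁻)/2 = 0.01157 mol, i.e. m_theo = 0.01157 × 65.38 = 0.7566 g.
Efficiency = m_actual / m_theo = 0.597 / 0.7566 = 78.9 %.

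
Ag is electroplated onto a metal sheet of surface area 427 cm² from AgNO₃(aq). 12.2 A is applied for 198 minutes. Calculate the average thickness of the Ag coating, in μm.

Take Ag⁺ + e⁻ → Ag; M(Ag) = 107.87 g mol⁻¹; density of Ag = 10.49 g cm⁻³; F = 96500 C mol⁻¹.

362 μm

Q = I·t = 12.20 × 11880 = 144900 C; n(e⁻) = 1.502 mol.
n(Ag) = n(e⁻)/1 = 1.502 mol, so m = 1.502 × 107.87 = 162.0 g.
Volume = m/ρ = 162.0 / 10.49 = 15.44 cm³.
Thickness = V/A = 15.44 / 427 = 0.0362 cm = 362 μm.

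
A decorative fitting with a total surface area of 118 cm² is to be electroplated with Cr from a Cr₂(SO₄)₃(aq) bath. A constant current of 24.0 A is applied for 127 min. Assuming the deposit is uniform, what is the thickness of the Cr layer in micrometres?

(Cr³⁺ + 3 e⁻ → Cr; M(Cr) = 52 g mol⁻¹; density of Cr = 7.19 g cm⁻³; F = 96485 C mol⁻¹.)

Q = I·t = 24.00 × 7620.0 = 182900 C; n(e⁻) = 1.895 mol.
n(Cr) = n(e⁻)/3 = 0.6318 mol, so m = 0.6318 × 52 = 32.85 g.
Volume = m/ρ = 32.85 / 7.19 = 4.569 cm³.
Thickness = V/A = 4.569 / 118 = 0.0387 cm = 387 μm.

387 μm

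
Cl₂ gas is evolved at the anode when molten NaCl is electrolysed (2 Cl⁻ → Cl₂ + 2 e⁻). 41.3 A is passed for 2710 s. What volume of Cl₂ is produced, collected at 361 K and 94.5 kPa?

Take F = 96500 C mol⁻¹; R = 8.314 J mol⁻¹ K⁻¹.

18.4 L

Q = I·t = 41.30 A × 2710.0 s = 111900 C.
n(e⁻) = Q/F = 111900 / 96500 = 1.160 mol.
2 electrons are transferred per Cl₂ molecule, so n(Cl₂) = 1.160 / 2 = 0.5799 mol.
V = nRT/P = (0.5799 × 8.314 × 361) / (94.5 × 10³ Pa) = 0.0184 m³ = 18.4 L.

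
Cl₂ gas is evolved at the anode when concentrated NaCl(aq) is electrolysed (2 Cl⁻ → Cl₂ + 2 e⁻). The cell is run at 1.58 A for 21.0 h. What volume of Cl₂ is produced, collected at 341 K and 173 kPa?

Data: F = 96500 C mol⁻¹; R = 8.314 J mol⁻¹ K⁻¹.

Q = I·t = 1.580 A × 75600 s = 119400 C.
n(e⁻) = Q/F = 119400 / 96500 = 1.238 mol.
2 electrons are transferred per Cl₂ molecule, so n(Cl₂) = 1.238 / 2 = 0.6189 mol.
V = nRT/P = (0.6189 × 8.314 × 341) / (173 × 10³ Pa) = 0.0101 m³ = 10.1 L.

10.1 L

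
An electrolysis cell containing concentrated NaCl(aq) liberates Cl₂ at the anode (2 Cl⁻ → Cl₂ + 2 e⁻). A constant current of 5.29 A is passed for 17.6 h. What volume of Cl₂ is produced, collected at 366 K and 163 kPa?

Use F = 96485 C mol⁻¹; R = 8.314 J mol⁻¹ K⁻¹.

32.4 L

Q = I·t = 5.290 A × 63360 s = 335200 C.
n(e⁻) = Q/F = 335200 / 96485 = 3.474 mol.
2 electrons are transferred per Cl₂ molecule, so n(Cl₂) = 3.474 / 2 = 1.737 mol.
V = nRT/P = (1.737 × 8.314 × 366) / (163 × 10³ Pa) = 0.0324 m³ = 32.4 L.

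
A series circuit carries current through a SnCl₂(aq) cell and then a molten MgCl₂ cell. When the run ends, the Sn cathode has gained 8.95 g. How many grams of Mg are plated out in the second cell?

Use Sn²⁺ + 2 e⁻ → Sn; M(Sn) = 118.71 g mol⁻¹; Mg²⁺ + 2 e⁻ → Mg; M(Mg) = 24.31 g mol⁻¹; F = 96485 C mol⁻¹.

n(Sn) = 8.95 / 118.71 = 0.07539 mol.
Since Sn²⁺ + 2 e⁻ → Sn, n(e⁻) passed = 2 × 0.07539 = 0.1508 mol.
Cells in series carry the same charge, so the same 0.1508 mol of electrons passes through cell 2.
Mg²⁺ + 2 e⁻ → Mg, so n(Mg) = 0.1508 / 2 = 0.07539 mol.
m(Mg) = 0.07539 × 24.31 = 1.83 g.

1.83 g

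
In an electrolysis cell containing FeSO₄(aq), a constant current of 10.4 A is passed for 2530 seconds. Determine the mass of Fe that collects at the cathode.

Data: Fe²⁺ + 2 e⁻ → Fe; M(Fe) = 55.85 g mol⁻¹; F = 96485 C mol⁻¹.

7.62 g

Q = I·t = 10.40 A × 2530.0 s = 26310 C.
n(e⁻) = Q/F = 26310 / 96485 = 0.2727 mol.
Fe²⁺ + 2 e⁻ → Fe, so n(Fe) = n(e⁻)/2 = 0.1364 mol.
m = n·M = 0.1364 × 55.85 = 7.62 g.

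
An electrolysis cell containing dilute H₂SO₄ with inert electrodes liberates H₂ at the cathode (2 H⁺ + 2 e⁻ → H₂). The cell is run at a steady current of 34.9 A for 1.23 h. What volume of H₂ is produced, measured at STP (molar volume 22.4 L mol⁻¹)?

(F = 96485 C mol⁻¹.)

17.9 L

Q = I·t = 34.90 A × 4428.0 s = 154500 C.
n(e⁻) = Q/F = 154500 / 96485 = 1.602 mol.
2 electrons are transferred per H₂ molecule, so n(H₂) = 1.602 / 2 = 0.8008 mol.
V = n × V_m = 0.8008 × 22.4 = 17.9 L.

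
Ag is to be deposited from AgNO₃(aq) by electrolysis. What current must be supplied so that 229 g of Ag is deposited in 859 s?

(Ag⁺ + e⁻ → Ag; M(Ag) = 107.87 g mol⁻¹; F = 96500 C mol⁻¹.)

238 A

n(Ag) = 229 / 107.87 = 2.123 mol.
n(e⁻) = 1 × 2.123 = 2.123 mol.
Q = n(e⁻)·F = 2.123 × 96500 = 204900 C.
I = Q/t = 204900 / 859.00 s = 238 A.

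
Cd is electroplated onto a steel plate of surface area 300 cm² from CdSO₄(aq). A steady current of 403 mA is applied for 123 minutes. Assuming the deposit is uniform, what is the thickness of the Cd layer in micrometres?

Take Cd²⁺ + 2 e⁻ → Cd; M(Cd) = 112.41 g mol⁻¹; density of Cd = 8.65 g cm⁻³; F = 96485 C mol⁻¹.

Q = I·t = 0.4030 × 7380.0 = 2974 C; n(e⁻) = 0.03082 mol.
n(Cd) = n(e⁻)/2 = 0.01541 mol, so m = 0.01541 × 112.41 = 1.733 g.
Volume = m/ρ = 1.733 / 8.65 = 0.2003 cm³.
Thickness = V/A = 0.2003 / 300 = 6.68 × 10⁻⁴ cm = 6.68 μm.

6.68 μm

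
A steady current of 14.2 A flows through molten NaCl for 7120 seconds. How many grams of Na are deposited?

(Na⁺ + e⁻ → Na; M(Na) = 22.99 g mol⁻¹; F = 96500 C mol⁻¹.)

Q = I·t = 14.20 A × 7120.0 s = 101100 C.
n(e⁻) = Q/F = 101100 / 96500 = 1.048 mol.
Na⁺ + e⁻ → Na, so n(Na) = n(e⁻)/1 = 1.048 mol.
m = n·M = 1.048 × 22.99 = 24.1 g.

24.1 g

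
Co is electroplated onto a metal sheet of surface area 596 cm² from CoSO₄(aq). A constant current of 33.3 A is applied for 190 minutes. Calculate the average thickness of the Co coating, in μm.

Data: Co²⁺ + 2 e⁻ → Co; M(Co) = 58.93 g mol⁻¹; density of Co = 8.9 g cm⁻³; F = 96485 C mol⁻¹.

219 μm

Q = I·t = 33.30 × 11400 = 379600 C; n(e⁻) = 3.934 mol.
n(Co) = n(e⁻)/2 = 1.967 mol, so m = 1.967 × 58.93 = 115.9 g.
Volume = m/ρ = 115.9 / 8.9 = 13.03 cm³.
Thickness = V/A = 13.03 / 596 = 0.0219 cm = 219 μm.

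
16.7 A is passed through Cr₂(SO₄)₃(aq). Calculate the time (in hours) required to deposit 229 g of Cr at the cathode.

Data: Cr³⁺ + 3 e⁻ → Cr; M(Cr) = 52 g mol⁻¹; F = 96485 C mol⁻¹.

n(Cr) = m/M = 229 / 52 = 4.404 mol.
Each Cr atom requires 3 electrons, so n(e⁻) = 3 × 4.404 = 13.21 mol.
Q = n(e⁻)·F = 13.21 × 96485 = 1275000 C.
t = Q/I = 1275000 / 16.70 A = 76330 s = 21.2 h.

21.2 h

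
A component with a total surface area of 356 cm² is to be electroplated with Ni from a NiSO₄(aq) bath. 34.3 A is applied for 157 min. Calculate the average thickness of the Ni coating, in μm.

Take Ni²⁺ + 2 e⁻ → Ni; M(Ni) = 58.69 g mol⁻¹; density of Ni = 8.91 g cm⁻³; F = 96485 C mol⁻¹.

310 μm

Q = I·t = 34.30 × 9420.0 = 323100 C; n(e⁻) = 3.349 mol.
n(Ni) = n(e⁻)/2 = 1.674 mol, so m = 1.674 × 58.69 = 98.27 g.
Volume = m/ρ = 98.27 / 8.91 = 11.03 cm³.
Thickness = V/A = 11.03 / 356 = 0.0310 cm = 310 μm.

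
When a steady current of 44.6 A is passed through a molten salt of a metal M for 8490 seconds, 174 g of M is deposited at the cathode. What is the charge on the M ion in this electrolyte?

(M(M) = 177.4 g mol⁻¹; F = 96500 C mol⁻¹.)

+4

Q = I·t = 44.60 A × 8490.0 s = 378700 C, so n(e⁻) = 378700/96500 = 3.924 mol.
n(M) deposited = 174 / 177.4 = 0.9808 mol.
Electrons per atom = n(e⁻)/n(M) = 3.924 / 0.9808 = 4.00 ≈ 4, so the ion is M⁴⁺.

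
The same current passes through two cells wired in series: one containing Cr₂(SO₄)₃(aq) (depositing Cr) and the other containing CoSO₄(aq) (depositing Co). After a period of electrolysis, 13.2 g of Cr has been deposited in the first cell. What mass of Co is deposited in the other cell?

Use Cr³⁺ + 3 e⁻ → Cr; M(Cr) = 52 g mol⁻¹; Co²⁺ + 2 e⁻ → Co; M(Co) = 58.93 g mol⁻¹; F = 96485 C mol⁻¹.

n(Cr) = 13.2 / 52 = 0.2538 mol.
Since Cr³⁺ + 3 e⁻ → Cr, n(e⁻) passed = 3 × 0.2538 = 0.7615 mol.
Cells in series carry the same charge, so the same 0.7615 mol of electrons passes through cell 2.
Co²⁺ + 2 e⁻ → Co, so n(Co) = 0.7615 / 2 = 0.3808 mol.
m(Co) = 0.3808 × 58.93 = 22.4 g.

22.4 g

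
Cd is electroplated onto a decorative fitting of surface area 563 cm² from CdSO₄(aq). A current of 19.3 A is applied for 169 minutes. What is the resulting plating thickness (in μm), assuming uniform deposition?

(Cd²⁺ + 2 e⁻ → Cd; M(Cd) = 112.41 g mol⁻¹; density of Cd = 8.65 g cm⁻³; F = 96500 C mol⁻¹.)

234 μm

Q = I·t = 19.30 × 10140 = 195700 C; n(e⁻) = 2.028 mol.
n(Cd) = n(e⁻)/2 = 1.014 mol, so m = 1.014 × 112.41 = 114.0 g.
Volume = m/ρ = 114.0 / 8.65 = 13.18 cm³.
Thickness = V/A = 13.18 / 563 = 0.0234 cm = 234 μm.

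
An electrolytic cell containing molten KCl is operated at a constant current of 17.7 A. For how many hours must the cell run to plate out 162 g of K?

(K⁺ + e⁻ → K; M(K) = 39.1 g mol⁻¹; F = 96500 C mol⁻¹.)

n(K) = m/M = 162 / 39.1 = 4.143 mol.
Each K atom requires 1 electron, so n(e⁻) = 1 × 4.143 = 4.143 mol.
Q = n(e⁻)·F = 4.143 × 96500 = 399800 C.
t = Q/I = 399800 / 17.70 A = 22590 s = 6.27 h.

6.27 h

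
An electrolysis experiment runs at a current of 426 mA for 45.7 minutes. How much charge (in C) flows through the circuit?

1170 C

Q = I·t = 0.4260 A × 2742.0 s = 1170 C.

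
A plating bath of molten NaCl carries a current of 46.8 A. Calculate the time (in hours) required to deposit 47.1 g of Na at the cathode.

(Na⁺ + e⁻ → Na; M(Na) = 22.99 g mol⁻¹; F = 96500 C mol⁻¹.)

n(Na) = m/M = 47.1 / 22.99 = 2.049 mol.
Each Na atom requires 1 electron, so n(e⁻) = 1 × 2.049 = 2.049 mol.
Q = n(e⁻)·F = 2.049 × 96500 = 197700 C.
t = Q/I = 197700 / 46.80 A = 4224 s = 1.17 h.

1.17 h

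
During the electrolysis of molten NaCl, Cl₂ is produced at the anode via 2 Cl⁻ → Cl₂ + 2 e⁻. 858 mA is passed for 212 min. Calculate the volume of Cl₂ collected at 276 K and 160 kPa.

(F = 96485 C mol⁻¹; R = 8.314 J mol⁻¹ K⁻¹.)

Q = I·t = 0.8580 A × 12720 s = 10910 C.
n(e⁻) = Q/F = 10910 / 96485 = 0.1131 mol.
2 electrons are transferred per Cl₂ molecule, so n(Cl₂) = 0.1131 / 2 = 0.05656 mol.
V = nRT/P = (0.05656 × 8.314 × 276) / (160 × 10³ Pa) = 8.11 × 10⁻⁴ m³ = 0.811 L.

0.811 L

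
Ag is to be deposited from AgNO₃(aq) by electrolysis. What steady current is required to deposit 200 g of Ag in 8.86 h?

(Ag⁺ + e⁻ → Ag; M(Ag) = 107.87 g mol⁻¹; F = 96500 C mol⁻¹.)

n(Ag) = 200 / 107.87 = 1.854 mol.
n(e⁻) = 1 × 1.854 = 1.854 mol.
Q = n(e⁻)·F = 1.854 × 96500 = 178900 C.
I = Q/t = 178900 / 31896 s = 5.61 A.

5.61 A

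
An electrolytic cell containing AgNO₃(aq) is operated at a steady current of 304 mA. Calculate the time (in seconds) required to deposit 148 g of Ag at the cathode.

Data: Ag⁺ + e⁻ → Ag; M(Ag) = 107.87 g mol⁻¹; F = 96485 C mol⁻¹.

n(Ag) = m/M = 148 / 107.87 = 1.372 mol.
Each Ag atom requires 1 electron, so n(e⁻) = 1 × 1.372 = 1.372 mol.
Q = n(e⁻)·F = 1.372 × 96485 = 132400 C.
t = Q/I = 132400 / 0.3040 A = 435500 s.

4.35 × 10⁵ s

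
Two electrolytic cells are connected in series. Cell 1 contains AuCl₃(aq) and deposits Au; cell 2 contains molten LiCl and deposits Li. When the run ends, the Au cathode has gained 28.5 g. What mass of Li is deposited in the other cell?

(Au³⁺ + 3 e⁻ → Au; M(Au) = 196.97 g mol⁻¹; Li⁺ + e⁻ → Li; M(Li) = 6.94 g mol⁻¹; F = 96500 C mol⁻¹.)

3.01 g

n(Au) = 28.5 / 196.97 = 0.1447 mol.
Since Au³⁺ + 3 e⁻ → Au, n(e⁻) passed = 3 × 0.1447 = 0.4341 mol.
Cells in series carry the same charge, so the same 0.4341 mol of electrons passes through cell 2.
Li⁺ + e⁻ → Li, so n(Li) = 0.4341 / 1 = 0.4341 mol.
m(Li) = 0.4341 × 6.94 = 3.01 g.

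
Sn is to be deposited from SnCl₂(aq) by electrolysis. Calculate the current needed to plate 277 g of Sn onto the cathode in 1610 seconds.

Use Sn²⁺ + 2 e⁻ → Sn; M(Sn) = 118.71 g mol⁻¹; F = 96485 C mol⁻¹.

n(Sn) = 277 / 118.71 = 2.333 mol.
n(e⁻) = 2 × 2.333 = 4.667 mol.
Q = n(e⁻)·F = 4.667 × 96485 = 450300 C.
I = Q/t = 450300 / 1610.0 s = 280 A.

280 A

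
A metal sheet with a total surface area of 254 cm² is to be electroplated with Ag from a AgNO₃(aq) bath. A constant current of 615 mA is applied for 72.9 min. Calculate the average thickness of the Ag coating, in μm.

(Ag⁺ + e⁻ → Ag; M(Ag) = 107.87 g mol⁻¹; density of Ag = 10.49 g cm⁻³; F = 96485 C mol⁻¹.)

11.3 μm

Q = I·t = 0.6150 × 4374.0 = 2690 C; n(e⁻) = 0.02788 mol.
n(Ag) = n(e⁻)/1 = 0.02788 mol, so m = 0.02788 × 107.87 = 3.007 g.
Volume = m/ρ = 3.007 / 10.49 = 0.2867 cm³.
Thickness = V/A = 0.2867 / 254 = 0.00113 cm = 11.3 μm.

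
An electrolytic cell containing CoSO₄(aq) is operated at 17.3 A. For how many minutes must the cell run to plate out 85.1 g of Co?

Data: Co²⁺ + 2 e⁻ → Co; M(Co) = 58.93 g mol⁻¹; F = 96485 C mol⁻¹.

268 min

n(Co) = m/M = 85.1 / 58.93 = 1.444 mol.
Each Co atom requires 2 electrons, so n(e⁻) = 2 × 1.444 = 2.888 mol.
Q = n(e⁻)·F = 2.888 × 96485 = 278700 C.
t = Q/I = 278700 / 17.30 A = 16110 s = 268 min.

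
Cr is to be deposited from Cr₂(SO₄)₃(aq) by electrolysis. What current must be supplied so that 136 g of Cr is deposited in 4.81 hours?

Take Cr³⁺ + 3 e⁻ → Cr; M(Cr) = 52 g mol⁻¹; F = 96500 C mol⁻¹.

43.7 A

n(Cr) = 136 / 52 = 2.615 mol.
n(e⁻) = 3 × 2.615 = 7.846 mol.
Q = n(e⁻)·F = 7.846 × 96500 = 757200 C.
I = Q/t = 757200 / 17316 s = 43.7 A.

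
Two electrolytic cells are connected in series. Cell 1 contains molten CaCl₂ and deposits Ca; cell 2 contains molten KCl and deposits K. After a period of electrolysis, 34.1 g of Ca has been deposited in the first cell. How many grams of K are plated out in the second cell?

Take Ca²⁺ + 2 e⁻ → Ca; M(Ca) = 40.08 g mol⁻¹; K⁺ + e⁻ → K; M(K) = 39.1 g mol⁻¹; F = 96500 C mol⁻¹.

n(Ca) = 34.1 / 40.08 = 0.8508 mol.
Since Ca²⁺ + 2 e⁻ → Ca, n(e⁻) passed = 2 × 0.8508 = 1.702 mol.
Cells in series carry the same charge, so the same 1.702 mol of electrons passes through cell 2.
K⁺ + e⁻ → K, so n(K) = 1.702 / 1 = 1.702 mol.
m(K) = 1.702 × 39.1 = 66.5 g.

66.5 g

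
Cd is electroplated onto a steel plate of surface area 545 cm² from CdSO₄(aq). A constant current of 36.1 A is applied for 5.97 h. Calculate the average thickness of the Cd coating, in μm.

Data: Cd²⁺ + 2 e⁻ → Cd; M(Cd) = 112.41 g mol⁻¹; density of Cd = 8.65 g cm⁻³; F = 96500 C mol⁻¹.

959 μm

Q = I·t = 36.10 × 21492 = 775900 C; n(e⁻) = 8.040 mol.
n(Cd) = n(e⁻)/2 = 4.020 mol, so m = 4.020 × 112.41 = 451.9 g.
Volume = m/ρ = 451.9 / 8.65 = 52.24 cm³.
Thickness = V/A = 52.24 / 545 = 0.0959 cm = 959 μm.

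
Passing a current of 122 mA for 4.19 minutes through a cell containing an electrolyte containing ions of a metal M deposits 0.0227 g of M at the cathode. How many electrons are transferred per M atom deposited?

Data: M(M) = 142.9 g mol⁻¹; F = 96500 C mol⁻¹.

2

Q = I·t = 0.1220 A × 251.40 s = 30.67 C, so n(e⁻) = 30.67/96500 = 0.0003178 mol.
n(M) deposited = 0.0227 / 142.9 = 0.0001589 mol.
Electrons per atom = n(e⁻)/n(M) = 0.0003178 / 0.0001589 = 2.00 ≈ 2, so the ion is M²⁺.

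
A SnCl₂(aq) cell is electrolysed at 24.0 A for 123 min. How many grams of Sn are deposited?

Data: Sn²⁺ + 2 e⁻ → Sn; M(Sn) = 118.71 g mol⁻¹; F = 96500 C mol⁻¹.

109 g

Q = I·t = 24.00 A × 7380.0 s = 177100 C.
n(e⁻) = Q/F = 177100 / 96500 = 1.835 mol.
Sn²⁺ + 2 e⁻ → Sn, so n(Sn) = n(e⁻)/2 = 0.9177 mol.
m = n·M = 0.9177 × 118.71 = 109 g.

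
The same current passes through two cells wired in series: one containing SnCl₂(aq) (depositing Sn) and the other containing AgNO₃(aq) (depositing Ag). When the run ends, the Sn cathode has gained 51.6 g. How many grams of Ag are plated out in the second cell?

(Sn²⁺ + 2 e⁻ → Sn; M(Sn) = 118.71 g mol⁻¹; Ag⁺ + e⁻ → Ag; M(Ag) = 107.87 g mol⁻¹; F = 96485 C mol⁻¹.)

n(Sn) = 51.6 / 118.71 = 0.4347 mol.
Since Sn²⁺ + 2 e⁻ → Sn, n(e⁻) passed = 2 × 0.4347 = 0.8693 mol.
Cells in series carry the same charge, so the same 0.8693 mol of electrons passes through cell 2.
Ag⁺ + e⁻ → Ag, so n(Ag) = 0.8693 / 1 = 0.8693 mol.
m(Ag) = 0.8693 × 107.87 = 93.8 g.

93.8 g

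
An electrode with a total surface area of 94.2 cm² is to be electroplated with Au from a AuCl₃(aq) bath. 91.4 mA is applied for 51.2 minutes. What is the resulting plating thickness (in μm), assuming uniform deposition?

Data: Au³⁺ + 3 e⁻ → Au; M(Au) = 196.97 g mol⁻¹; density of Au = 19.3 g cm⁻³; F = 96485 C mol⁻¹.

Q = I·t = 0.09140 × 3072.0 = 280.8 C; n(e⁻) = 0.002910 mol.
n(Au) = n(e⁻)/3 = 0.0009700 mol, so m = 0.0009700 × 196.97 = 0.1911 g.
Volume = m/ρ = 0.1911 / 19.3 = 0.009900 cm³.
Thickness = V/A = 0.009900 / 94.2 = 1.05 × 10⁻⁴ cm = 1.05 μm.

1.05 μm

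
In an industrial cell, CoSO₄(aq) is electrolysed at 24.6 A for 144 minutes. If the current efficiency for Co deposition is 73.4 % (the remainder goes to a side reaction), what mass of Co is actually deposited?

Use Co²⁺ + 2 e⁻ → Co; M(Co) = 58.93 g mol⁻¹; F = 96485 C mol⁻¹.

Q = I·t = 24.60 × 8640.0 = 212500 C.
n(e⁻) = 212500/96485 = 2.203 mol; theoretically n(Co) = 2.203/2 = 1.101 mol, m_theo = 64.91 g.
At 73.4 % efficiency, m_actual = 0.734 × 64.91 = 47.6 g.

47.6 g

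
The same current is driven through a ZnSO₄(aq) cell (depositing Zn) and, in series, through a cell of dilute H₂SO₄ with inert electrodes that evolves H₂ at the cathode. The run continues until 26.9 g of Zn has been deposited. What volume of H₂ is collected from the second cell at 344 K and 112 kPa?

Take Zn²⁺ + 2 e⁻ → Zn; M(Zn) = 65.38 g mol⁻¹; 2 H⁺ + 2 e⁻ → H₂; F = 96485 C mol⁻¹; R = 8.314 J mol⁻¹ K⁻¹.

n(Zn) = 26.9 / 65.38 = 0.4114 mol, so n(e⁻) = 2 × 0.4114 = 0.8229 mol.
The cells are in series, so the same 0.8229 mol of electrons passes through the second cell.
2 H⁺ + 2 e⁻ → H₂ — 2 mol e⁻ per mol H₂, so n(H₂) = 0.8229/2 = 0.4114 mol.
V = nRT/P = (0.4114 × 8.314 × 344) / (112 × 10³) = 0.0105 m³ = 10.5 L.

10.5 L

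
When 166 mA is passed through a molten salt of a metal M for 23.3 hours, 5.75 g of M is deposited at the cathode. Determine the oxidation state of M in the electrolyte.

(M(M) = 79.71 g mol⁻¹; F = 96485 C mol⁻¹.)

Q = I·t = 0.1660 A × 83880 s = 13920 C, so n(e⁻) = 13920/96485 = 0.1443 mol.
n(M) deposited = 5.75 / 79.71 = 0.07214 mol.
Electrons per atom = n(e⁻)/n(M) = 0.1443 / 0.07214 = 2.00 ≈ 2, so the ion is M²⁺.

+2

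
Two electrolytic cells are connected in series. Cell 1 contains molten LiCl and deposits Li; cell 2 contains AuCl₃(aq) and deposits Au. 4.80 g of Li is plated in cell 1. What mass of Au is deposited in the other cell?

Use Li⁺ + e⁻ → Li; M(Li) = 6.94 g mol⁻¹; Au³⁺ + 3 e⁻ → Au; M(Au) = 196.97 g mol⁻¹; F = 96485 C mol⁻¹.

n(Li) = 4.80 / 6.94 = 0.6916 mol.
Since Li⁺ + e⁻ → Li, n(e⁻) passed = 1 × 0.6916 = 0.6916 mol.
Cells in series carry the same charge, so the same 0.6916 mol of electrons passes through cell 2.
Au³⁺ + 3 e⁻ → Au, so n(Au) = 0.6916 / 3 = 0.2305 mol.
m(Au) = 0.2305 × 196.97 = 45.4 g.

45.4 g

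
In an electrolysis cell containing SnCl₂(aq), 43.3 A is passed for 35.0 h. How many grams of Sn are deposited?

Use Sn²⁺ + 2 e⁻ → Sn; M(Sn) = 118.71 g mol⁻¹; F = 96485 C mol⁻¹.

3360 g

Q = I·t = 43.30 A × 126000 s = 5456000 C.
n(e⁻) = Q/F = 5456000 / 96485 = 56.55 mol.
Sn²⁺ + 2 e⁻ → Sn, so n(Sn) = n(e⁻)/2 = 28.27 mol.
m = n·M = 28.27 × 118.71 = 3360 g.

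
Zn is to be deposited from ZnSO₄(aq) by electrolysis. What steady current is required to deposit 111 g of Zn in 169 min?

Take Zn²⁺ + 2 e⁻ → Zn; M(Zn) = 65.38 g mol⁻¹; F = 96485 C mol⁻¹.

n(Zn) = 111 / 65.38 = 1.698 mol.
n(e⁻) = 2 × 1.698 = 3.396 mol.
Q = n(e⁻)·F = 3.396 × 96485 = 327600 C.
I = Q/t = 327600 / 10140 s = 32.3 A.

32.3 A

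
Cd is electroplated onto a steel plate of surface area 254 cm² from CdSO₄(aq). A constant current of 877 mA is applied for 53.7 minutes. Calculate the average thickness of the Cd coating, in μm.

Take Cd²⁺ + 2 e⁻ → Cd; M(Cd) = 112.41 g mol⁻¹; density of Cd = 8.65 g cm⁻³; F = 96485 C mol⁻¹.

Q = I·t = 0.8770 × 3222.0 = 2826 C; n(e⁻) = 0.02929 mol.
n(Cd) = n(e⁻)/2 = 0.01464 mol, so m = 0.01464 × 112.41 = 1.646 g.
Volume = m/ρ = 1.646 / 8.65 = 0.1903 cm³.
Thickness = V/A = 0.1903 / 254 = 7.49 × 10⁻⁴ cm = 7.49 μm.

7.49 μm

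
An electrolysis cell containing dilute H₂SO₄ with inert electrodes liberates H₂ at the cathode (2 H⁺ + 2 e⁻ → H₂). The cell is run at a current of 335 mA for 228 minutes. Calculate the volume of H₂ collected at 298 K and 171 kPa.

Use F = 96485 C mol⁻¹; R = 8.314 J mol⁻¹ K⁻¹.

Q = I·t = 0.3350 A × 13680 s = 4583 C.
n(e⁻) = Q/F = 4583 / 96485 = 0.04750 mol.
2 electrons are transferred per H₂ molecule, so n(H₂) = 0.04750 / 2 = 0.02375 mol.
V = nRT/P = (0.02375 × 8.314 × 298) / (171 × 10³ Pa) = 3.44 × 10⁻⁴ m³ = 0.344 L.

0.344 L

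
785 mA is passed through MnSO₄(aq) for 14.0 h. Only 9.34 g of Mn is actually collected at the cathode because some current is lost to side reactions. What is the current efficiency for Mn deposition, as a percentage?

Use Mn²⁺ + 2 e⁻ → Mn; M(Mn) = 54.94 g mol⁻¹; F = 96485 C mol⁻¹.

Q = I·t = 0.7850 × 50400 = 39560 C; n(e⁻) = 39560/96485 = 0.4101 mol.
Theoretical n(Mn) = n(e⁻)/2 = 0.2050 mol, i.e. m_theo = 0.2050 × 54.94 = 11.26 g.
Efficiency = m_actual / m_theo = 9.34 / 11.26 = 82.9 %.

82.9 %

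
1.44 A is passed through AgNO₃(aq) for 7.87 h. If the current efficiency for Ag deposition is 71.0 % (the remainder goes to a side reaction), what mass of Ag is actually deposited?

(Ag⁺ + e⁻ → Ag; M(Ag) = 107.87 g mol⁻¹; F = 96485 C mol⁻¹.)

Q = I·t = 1.440 × 28332 = 40800 C.
n(e⁻) = 40800/96485 = 0.4228 mol; theoretically n(Ag) = 0.4228/1 = 0.4228 mol, m_theo = 45.61 g.
At 71.0 % efficiency, m_actual = 0.710 × 45.61 = 32.4 g.

32.4 g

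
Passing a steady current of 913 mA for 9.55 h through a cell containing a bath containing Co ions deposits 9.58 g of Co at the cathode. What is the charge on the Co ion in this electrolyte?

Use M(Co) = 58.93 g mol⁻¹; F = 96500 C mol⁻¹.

Q = I·t = 0.9130 A × 34380 s = 31390 C, so n(e⁻) = 31390/96500 = 0.3253 mol.
n(Co) deposited = 9.58 / 58.93 = 0.1626 mol.
Electrons per atom = n(e⁻)/n(Co) = 0.3253 / 0.1626 = 2.00 ≈ 2, so the ion is Co²⁺.

+2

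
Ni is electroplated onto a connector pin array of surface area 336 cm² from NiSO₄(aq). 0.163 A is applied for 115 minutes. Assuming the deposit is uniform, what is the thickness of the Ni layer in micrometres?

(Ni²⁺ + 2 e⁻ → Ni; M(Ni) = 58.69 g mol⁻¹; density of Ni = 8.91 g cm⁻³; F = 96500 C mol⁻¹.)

1.14 μm

Q = I·t = 0.1630 × 6900.0 = 1125 C; n(e⁻) = 0.01165 mol.
n(Ni) = n(e⁻)/2 = 0.005827 mol, so m = 0.005827 × 58.69 = 0.3420 g.
Volume = m/ρ = 0.3420 / 8.91 = 0.03839 cm³.
Thickness = V/A = 0.03839 / 336 = 1.14 × 10⁻⁴ cm = 1.14 μm.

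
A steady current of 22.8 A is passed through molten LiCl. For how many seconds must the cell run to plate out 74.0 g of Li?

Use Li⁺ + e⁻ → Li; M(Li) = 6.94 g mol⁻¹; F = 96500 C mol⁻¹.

n(Li) = m/M = 74.0 / 6.94 = 10.66 mol.
Each Li atom requires 1 electron, so n(e⁻) = 1 × 10.66 = 10.66 mol.
Q = n(e⁻)·F = 10.66 × 96500 = 1029000 C.
t = Q/I = 1029000 / 22.80 A = 45130 s.

45100 s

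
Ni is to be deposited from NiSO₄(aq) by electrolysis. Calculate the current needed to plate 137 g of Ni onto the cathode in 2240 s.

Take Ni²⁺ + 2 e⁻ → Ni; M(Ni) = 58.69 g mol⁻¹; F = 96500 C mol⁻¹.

201 A

n(Ni) = 137 / 58.69 = 2.334 mol.
n(e⁻) = 2 × 2.334 = 4.669 mol.
Q = n(e⁻)·F = 4.669 × 96500 = 450500 C.
I = Q/t = 450500 / 2240.0 s = 201 A.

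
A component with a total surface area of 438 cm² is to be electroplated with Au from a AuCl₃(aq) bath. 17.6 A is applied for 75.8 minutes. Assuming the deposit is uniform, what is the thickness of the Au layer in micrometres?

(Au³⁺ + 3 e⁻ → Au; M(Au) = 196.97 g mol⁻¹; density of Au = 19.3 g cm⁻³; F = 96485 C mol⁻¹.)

Q = I·t = 17.60 × 4548.0 = 80040 C; n(e⁻) = 0.8296 mol.
n(Au) = n(e⁻)/3 = 0.2765 mol, so m = 0.2765 × 196.97 = 54.47 g.
Volume = m/ρ = 54.47 / 19.3 = 2.822 cm³.
Thickness = V/A = 2.822 / 438 = 0.00644 cm = 64.4 μm.

64.4 μm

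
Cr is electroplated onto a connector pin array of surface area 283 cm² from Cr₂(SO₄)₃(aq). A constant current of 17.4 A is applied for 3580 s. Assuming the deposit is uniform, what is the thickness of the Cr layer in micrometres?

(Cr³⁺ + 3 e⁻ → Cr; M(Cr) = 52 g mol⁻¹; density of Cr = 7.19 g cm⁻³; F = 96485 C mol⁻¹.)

55.0 μm

Q = I·t = 17.40 × 3580.0 = 62290 C; n(e⁻) = 0.6456 mol.
n(Cr) = n(e⁻)/3 = 0.2152 mol, so m = 0.2152 × 52 = 11.19 g.
Volume = m/ρ = 11.19 / 7.19 = 1.556 cm³.
Thickness = V/A = 1.556 / 283 = 0.00550 cm = 55.0 μm.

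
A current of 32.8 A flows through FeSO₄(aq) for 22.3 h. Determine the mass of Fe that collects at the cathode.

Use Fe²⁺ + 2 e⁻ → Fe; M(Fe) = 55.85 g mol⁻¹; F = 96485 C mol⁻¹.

Q = I·t = 32.80 A × 80280 s = 2633000 C.
n(e⁻) = Q/F = 2633000 / 96485 = 27.29 mol.
Fe²⁺ + 2 e⁻ → Fe, so n(Fe) = n(e⁻)/2 = 13.65 mol.
m = n·M = 13.65 × 55.85 = 762 g.

762 g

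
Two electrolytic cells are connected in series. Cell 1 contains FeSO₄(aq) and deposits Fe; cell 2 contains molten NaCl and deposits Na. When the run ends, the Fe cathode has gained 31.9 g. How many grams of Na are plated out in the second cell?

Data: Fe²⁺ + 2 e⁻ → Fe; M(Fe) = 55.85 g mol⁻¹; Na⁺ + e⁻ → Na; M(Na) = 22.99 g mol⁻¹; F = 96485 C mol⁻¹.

n(Fe) = 31.9 / 55.85 = 0.5712 mol.
Since Fe²⁺ + 2 e⁻ → Fe, n(e⁻) passed = 2 × 0.5712 = 1.142 mol.
Cells in series carry the same charge, so the same 1.142 mol of electrons passes through cell 2.
Na⁺ + e⁻ → Na, so n(Na) = 1.142 / 1 = 1.142 mol.
m(Na) = 1.142 × 22.99 = 26.3 g.

26.3 g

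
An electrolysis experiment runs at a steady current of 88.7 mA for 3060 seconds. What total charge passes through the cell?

Q = I·t = 0.08870 A × 3060.0 s = 271 C.

271 C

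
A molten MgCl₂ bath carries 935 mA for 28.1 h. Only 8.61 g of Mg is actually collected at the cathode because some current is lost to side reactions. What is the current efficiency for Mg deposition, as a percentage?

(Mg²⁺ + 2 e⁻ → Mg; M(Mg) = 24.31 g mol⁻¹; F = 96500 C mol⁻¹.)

72.3 %

Q = I·t = 0.9350 × 101160 = 94580 C; n(e⁻) = 94580/96500 = 0.9802 mol.
Theoretical n(Mg) = n(e⁻)/2 = 0.4901 mol, i.e. m_theo = 0.4901 × 24.31 = 11.91 g.
Efficiency = m_actual / m_theo = 8.61 / 11.91 = 72.3 %.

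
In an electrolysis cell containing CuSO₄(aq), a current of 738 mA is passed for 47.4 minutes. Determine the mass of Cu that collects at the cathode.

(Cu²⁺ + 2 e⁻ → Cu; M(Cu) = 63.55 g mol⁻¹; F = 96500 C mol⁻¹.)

0.691 g

Q = I·t = 0.7380 A × 2844.0 s = 2099 C.
n(e⁻) = Q/F = 2099 / 96500 = 0.02175 mol.
Cu²⁺ + 2 e⁻ → Cu, so n(Cu) = n(e⁻)/2 = 0.01087 mol.
m = n·M = 0.01087 × 63.55 = 0.691 g.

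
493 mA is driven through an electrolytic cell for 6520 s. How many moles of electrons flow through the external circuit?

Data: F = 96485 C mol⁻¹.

0.0333 mol

Q = I·t = 0.4930 A × 6520.0 s = 3214 C.
n(e⁻) = Q/F = 3214 / 96485 = 0.0333 mol.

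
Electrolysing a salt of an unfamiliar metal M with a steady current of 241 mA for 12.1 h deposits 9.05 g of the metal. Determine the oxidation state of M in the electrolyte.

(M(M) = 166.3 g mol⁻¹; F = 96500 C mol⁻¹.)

Q = I·t = 0.2410 A × 43560 s = 10500 C, so n(e⁻) = 10500/96500 = 0.1088 mol.
n(M) deposited = 9.05 / 166.3 = 0.05442 mol.
Electrons per atom = n(e⁻)/n(M) = 0.1088 / 0.05442 = 2.00 ≈ 2, so the ion is M²⁺.

+2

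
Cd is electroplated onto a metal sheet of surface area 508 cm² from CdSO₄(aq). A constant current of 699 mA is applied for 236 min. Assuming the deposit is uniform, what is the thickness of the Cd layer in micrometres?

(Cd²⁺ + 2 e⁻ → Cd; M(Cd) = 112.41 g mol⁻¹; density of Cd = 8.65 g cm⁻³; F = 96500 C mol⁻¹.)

Q = I·t = 0.6990 × 14160 = 9898 C; n(e⁻) = 0.1026 mol.
n(Cd) = n(e⁻)/2 = 0.05128 mol, so m = 0.05128 × 112.41 = 5.765 g.
Volume = m/ρ = 5.765 / 8.65 = 0.6665 cm³.
Thickness = V/A = 0.6665 / 508 = 0.00131 cm = 13.1 μm.

13.1 μm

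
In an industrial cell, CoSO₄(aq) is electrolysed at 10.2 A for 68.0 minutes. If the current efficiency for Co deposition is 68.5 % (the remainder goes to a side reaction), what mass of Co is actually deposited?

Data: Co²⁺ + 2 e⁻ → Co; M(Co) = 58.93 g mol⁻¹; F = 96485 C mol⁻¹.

Q = I·t = 10.20 × 4080.0 = 41620 C.
n(e⁻) = 41620/96485 = 0.4313 mol; theoretically n(Co) = 0.4313/2 = 0.2157 mol, m_theo = 12.71 g.
At 68.5 % efficiency, m_actual = 0.685 × 12.71 = 8.71 g.

8.71 g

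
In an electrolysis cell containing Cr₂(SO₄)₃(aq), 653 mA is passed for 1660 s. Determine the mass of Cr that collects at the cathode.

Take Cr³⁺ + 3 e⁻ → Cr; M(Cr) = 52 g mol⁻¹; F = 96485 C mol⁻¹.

Q = I·t = 0.6530 A × 1660.0 s = 1084 C.
n(e⁻) = Q/F = 1084 / 96485 = 0.01123 mol.
Cr³⁺ + 3 e⁻ → Cr, so n(Cr) = n(e⁻)/3 = 0.003745 mol.
m = n·M = 0.003745 × 52 = 0.195 g.

0.195 g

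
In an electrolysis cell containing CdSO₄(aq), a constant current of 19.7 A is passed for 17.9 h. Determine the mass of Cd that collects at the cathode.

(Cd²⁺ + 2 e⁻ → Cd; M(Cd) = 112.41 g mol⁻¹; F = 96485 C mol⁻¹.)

Q = I·t = 19.70 A × 64440 s = 1269000 C.
n(e⁻) = Q/F = 1269000 / 96485 = 13.16 mol.
Cd²⁺ + 2 e⁻ → Cd, so n(Cd) = n(e⁻)/2 = 6.579 mol.
m = n·M = 6.579 × 112.41 = 739 g.

739 g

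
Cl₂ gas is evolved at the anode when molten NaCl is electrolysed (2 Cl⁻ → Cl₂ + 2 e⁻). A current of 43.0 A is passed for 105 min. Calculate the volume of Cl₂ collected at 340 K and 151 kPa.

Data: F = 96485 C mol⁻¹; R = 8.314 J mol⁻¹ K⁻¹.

26.3 L

Q = I·t = 43.00 A × 6300.0 s = 270900 C.
n(e⁻) = Q/F = 270900 / 96485 = 2.808 mol.
2 electrons are transferred per Cl₂ molecule, so n(Cl₂) = 2.808 / 2 = 1.404 mol.
V = nRT/P = (1.404 × 8.314 × 340) / (151 × 10³ Pa) = 0.0263 m³ = 26.3 L.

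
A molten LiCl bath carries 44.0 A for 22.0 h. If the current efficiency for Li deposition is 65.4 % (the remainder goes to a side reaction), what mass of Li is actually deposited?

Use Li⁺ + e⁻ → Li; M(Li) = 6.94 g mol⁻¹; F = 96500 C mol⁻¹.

Q = I·t = 44.00 × 79200 = 3485000 C.
n(e⁻) = 3485000/96500 = 36.11 mol; theoretically n(Li) = 36.11/1 = 36.11 mol, m_theo = 250.6 g.
At 65.4 % efficiency, m_actual = 0.654 × 250.6 = 164 g.

164 g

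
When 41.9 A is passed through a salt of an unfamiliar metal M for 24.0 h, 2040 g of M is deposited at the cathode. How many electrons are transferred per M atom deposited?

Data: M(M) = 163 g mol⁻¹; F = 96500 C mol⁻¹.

3

Q = I·t = 41.90 A × 86400 s = 3620000 C, so n(e⁻) = 3620000/96500 = 37.51 mol.
n(M) deposited = 2040 / 163 = 12.52 mol.
Electrons per atom = n(e⁻)/n(M) = 37.51 / 12.52 = 3.00 ≈ 3, so the ion is M³⁺.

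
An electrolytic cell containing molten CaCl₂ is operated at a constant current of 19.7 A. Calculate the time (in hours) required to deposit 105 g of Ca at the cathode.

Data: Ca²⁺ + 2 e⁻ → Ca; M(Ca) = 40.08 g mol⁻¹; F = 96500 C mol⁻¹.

n(Ca) = m/M = 105 / 40.08 = 2.620 mol.
Each Ca atom requires 2 electrons, so n(e⁻) = 2 × 2.620 = 5.240 mol.
Q = n(e⁻)·F = 5.240 × 96500 = 505600 C.
t = Q/I = 505600 / 19.70 A = 25670 s = 7.13 h.

7.13 h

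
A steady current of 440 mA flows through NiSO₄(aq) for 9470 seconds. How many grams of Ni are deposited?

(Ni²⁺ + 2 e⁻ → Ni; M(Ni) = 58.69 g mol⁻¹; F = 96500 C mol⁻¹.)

1.27 g

Q = I·t = 0.4400 A × 9470.0 s = 4167 C.
n(e⁻) = Q/F = 4167 / 96500 = 0.04318 mol.
Ni²⁺ + 2 e⁻ → Ni, so n(Ni) = n(e⁻)/2 = 0.02159 mol.
m = n·M = 0.02159 × 58.69 = 1.27 g.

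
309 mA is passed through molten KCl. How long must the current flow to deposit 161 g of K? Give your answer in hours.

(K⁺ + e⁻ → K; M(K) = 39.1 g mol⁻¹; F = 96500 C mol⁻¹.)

n(K) = m/M = 161 / 39.1 = 4.118 mol.
Each K atom requires 1 electron, so n(e⁻) = 1 × 4.118 = 4.118 mol.
Q = n(e⁻)·F = 4.118 × 96500 = 397400 C.
t = Q/I = 397400 / 0.3090 A = 1286000 s = 357 h.

357 h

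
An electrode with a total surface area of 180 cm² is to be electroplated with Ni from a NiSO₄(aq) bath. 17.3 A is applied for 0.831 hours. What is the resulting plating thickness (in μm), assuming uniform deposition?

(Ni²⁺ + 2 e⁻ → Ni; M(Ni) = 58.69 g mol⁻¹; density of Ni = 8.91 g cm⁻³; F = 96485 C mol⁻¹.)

98.1 μm

Q = I·t = 17.30 × 2991.6 = 51750 C; n(e⁻) = 0.5364 mol.
n(Ni) = n(e⁻)/2 = 0.2682 mol, so m = 0.2682 × 58.69 = 15.74 g.
Volume = m/ρ = 15.74 / 8.91 = 1.767 cm³.
Thickness = V/A = 1.767 / 180 = 0.00981 cm = 98.1 μm.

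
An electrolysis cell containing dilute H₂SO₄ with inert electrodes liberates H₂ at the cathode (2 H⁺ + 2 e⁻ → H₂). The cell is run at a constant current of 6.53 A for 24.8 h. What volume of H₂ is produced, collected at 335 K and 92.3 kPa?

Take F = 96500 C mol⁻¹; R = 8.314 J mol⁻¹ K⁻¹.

Q = I·t = 6.530 A × 89280 s = 583000 C.
n(e⁻) = Q/F = 583000 / 96500 = 6.041 mol.
2 electrons are transferred per H₂ molecule, so n(H₂) = 6.041 / 2 = 3.021 mol.
V = nRT/P = (3.021 × 8.314 × 335) / (92.3 × 10³ Pa) = 0.0912 m³ = 91.2 L.

91.2 L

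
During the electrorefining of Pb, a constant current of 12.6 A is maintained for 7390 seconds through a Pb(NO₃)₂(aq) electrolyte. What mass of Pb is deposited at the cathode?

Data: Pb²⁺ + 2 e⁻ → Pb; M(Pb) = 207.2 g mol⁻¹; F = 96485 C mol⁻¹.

Q = I·t = 12.60 A × 7390.0 s = 93110 C.
n(e⁻) = Q/F = 93110 / 96485 = 0.9651 mol.
Pb²⁺ + 2 e⁻ → Pb, so n(Pb) = n(e⁻)/2 = 0.4825 mol.
m = n·M = 0.4825 × 207.2 = 100 g.

100 g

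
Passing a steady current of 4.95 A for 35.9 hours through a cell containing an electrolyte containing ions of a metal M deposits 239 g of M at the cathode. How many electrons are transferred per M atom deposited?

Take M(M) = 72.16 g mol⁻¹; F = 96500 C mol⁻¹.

Q = I·t = 4.950 A × 129240 s = 639700 C, so n(e⁻) = 639700/96500 = 6.629 mol.
n(M) deposited = 239 / 72.16 = 3.312 mol.
Electrons per atom = n(e⁻)/n(M) = 6.629 / 3.312 = 2.00 ≈ 2, so the ion is M²⁺.

2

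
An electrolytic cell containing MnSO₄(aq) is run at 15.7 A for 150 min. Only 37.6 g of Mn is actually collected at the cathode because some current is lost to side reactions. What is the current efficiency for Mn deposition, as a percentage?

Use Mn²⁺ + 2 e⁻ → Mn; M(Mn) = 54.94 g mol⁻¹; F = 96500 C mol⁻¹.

93.5 %

Q = I·t = 15.70 × 9000.0 = 141300 C; n(e⁻) = 141300/96500 = 1.464 mol.
Theoretical n(Mn) = n(e⁻)/2 = 0.7321 mol, i.e. m_theo = 0.7321 × 54.94 = 40.22 g.
Efficiency = m_actual / m_theo = 37.6 / 40.22 = 93.5 %.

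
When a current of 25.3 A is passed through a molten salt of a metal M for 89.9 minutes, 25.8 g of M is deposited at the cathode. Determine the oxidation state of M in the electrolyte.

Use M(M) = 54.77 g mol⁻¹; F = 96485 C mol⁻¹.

+3

Q = I·t = 25.30 A × 5394.0 s = 136500 C, so n(e⁻) = 136500/96485 = 1.414 mol.
n(M) deposited = 25.8 / 54.77 = 0.4711 mol.
Electrons per atom = n(e⁻)/n(M) = 1.414 / 0.4711 = 3.00 ≈ 3, so the ion is M³⁺.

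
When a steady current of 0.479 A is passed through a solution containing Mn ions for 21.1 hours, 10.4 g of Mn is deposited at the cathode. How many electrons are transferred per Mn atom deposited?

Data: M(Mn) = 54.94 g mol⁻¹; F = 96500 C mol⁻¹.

2

Q = I·t = 0.4790 A × 75960 s = 36380 C, so n(e⁻) = 36380/96500 = 0.3770 mol.
n(Mn) deposited = 10.4 / 54.94 = 0.1893 mol.
Electrons per atom = n(e⁻)/n(Mn) = 0.3770 / 0.1893 = 1.99 ≈ 2, so the ion is Mn²⁺.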